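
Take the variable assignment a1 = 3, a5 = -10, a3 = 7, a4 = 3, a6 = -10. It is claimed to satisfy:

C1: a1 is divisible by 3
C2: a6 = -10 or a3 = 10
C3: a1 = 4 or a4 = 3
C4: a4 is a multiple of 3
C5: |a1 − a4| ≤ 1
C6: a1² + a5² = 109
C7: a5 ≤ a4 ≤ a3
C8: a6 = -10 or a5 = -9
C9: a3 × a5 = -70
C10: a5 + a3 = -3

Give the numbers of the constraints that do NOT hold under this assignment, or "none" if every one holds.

C1: 3 / 3 = 1, so 3 divides 3  ✓
C2: a6 = -10 = -10 (first disjunct)  ✓
C3: a1 = 3 ≠ 4, but a4 = 3 = 3 (second disjunct)  ✓
C4: 3 / 3 = 1, so 3 divides 3  ✓
C5: |3 − 3| = 0; 0 ≤ 1  ✓
C6: a1² + a5² = 3² + (-10)² = 9 + 100 = 109  ✓
C7: values -10 ≤ 3 ≤ 7  ✓
C8: a6 = -10 = -10 (first disjunct)  ✓
C9: a3 × a5 = 7 × (-10) = -70  ✓
C10: a5 + a3 = -10 + 7 = -3  ✓

No violations.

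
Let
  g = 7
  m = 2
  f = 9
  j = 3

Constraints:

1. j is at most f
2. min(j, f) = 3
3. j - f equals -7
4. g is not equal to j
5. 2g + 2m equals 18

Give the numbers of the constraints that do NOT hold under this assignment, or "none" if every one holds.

The assignment fails constraint 3.

1. j = 3, f = 9; 3 ≤ 9  yes
2. min(3, 9) = 3  yes
3. j - f = 3 - 9 = -6, not -7  no
4. g = 7, j = 3; distinct  yes
5. 2g + 2m = 2(7) + 2(2) = 18  yes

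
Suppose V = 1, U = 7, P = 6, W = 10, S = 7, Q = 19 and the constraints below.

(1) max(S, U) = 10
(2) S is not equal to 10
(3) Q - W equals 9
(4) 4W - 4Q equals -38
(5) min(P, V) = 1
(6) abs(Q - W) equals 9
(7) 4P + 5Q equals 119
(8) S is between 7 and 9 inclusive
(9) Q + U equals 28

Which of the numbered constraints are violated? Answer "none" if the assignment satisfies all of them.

(1) max(7, 7) = 7, not 10 — violated.
(2) S = 7, and 7 ≠ 10 — satisfied.
(3) Q - W = 19 - 10 = 9 — satisfied.
(4) 4W - 4Q = 4(10) - 4(19) = -36, not -38 — violated.
(5) min(6, 1) = 1 — satisfied.
(6) abs(19 - 10) = 9 — satisfied.
(7) 4P + 5Q = 4(6) + 5(19) = 119 — satisfied.
(8) S = 7 lies in [7, 9] — satisfied.
(9) Q + U = 19 + 7 = 26, not 28 — violated.

The assignment fails constraints 1, 4, 9.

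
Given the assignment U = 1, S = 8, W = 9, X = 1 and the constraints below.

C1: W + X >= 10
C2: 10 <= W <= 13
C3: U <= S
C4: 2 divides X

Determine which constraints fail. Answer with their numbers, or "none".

Violated: 2, 4.

C1: W + X = 9 + 1 = 10; 10 ≥ 10 — holds.
C2: W = 9 is outside [10, 13] — does not hold.
C3: U = 1, S = 8; 1 ≤ 8 — holds.
C4: 1 = 2*0 + 1, so 2 does not divide 1 — does not hold.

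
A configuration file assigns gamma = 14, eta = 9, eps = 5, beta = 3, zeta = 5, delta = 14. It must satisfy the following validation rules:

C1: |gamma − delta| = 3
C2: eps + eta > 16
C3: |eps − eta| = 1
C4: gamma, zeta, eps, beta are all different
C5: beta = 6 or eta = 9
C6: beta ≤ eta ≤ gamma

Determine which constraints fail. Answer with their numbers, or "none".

C1: |14 − 14| = 0, not 3  fails
C2: eps + eta = 5 + 9 = 14; 14 ≤ 16, bound 16 not met  fails
C3: |5 − 9| = 4, not 1  fails
C4: zeta = eps = 5, not all different  fails
C5: beta = 3 ≠ 6, but eta = 9 = 9 (second disjunct)  holds
C6: values 3 ≤ 9 ≤ 14  holds

Constraints 1, 2, 3, and 4 do not hold.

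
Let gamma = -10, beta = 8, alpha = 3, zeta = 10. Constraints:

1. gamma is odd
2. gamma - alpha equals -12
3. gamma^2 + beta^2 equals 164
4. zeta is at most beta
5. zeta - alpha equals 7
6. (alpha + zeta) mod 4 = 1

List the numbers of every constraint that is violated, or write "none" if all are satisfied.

Violated: 1, 2, 4.

1. gamma = -10 is even — does not hold.
2. gamma - alpha = -10 - 3 = -13, not -12 — does not hold.
3. gamma^2 + beta^2 = (-10)^2 + 8^2 = 100 + 64 = 164 — holds.
4. zeta = 10, beta = 8; 10 > 8 (want ≤) — does not hold.
5. zeta - alpha = 10 - 3 = 7 — holds.
6. alpha + zeta = 13; 13 mod 4 = 1 — holds.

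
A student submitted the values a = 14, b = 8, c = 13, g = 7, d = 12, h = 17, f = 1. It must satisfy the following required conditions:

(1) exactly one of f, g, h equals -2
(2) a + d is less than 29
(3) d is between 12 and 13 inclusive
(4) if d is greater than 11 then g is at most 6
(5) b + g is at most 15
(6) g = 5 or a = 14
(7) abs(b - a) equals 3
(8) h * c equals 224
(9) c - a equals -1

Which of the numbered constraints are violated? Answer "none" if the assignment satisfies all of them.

(1) f=1, g=7, h=17; 0 of them equal -2, not exactly one  fails
(2) a + d = 14 + 12 = 26; 26 < 29  holds
(3) d = 12 lies in [12, 13]  holds
(4) d = 12 > 11, so we need g ≤ 6; but g = 7 > 6  fails
(5) b + g = 8 + 7 = 15; 15 ≤ 15  holds
(6) g = 7 ≠ 5, but a = 14 = 14 (second disjunct)  holds
(7) abs(8 - 14) = 6, not 3  fails
(8) h * c = 17 * 13 = 221, not 224  fails
(9) c - a = 13 - 14 = -1  holds

Constraints 1, 4, 7, and 8 do not hold.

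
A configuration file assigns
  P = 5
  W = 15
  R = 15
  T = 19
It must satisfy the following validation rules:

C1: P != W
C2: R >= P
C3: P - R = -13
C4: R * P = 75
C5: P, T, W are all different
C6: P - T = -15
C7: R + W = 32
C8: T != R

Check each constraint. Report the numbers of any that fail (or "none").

C1: P = 5, W = 15; distinct  ✔
C2: R = 15, P = 5; 15 ≥ 5  ✔
C3: P - R = 5 - 15 = -10, not -13  ✘
C4: R * P = 15 * 5 = 75  ✔
C5: values 5, 19, 15 are pairwise distinct  ✔
C6: P - T = 5 - 19 = -14, not -15  ✘
C7: R + W = 15 + 15 = 30, not 32  ✘
C8: T = 19, R = 15; distinct  ✔

No — constraints 3, 6, 7 are not satisfied.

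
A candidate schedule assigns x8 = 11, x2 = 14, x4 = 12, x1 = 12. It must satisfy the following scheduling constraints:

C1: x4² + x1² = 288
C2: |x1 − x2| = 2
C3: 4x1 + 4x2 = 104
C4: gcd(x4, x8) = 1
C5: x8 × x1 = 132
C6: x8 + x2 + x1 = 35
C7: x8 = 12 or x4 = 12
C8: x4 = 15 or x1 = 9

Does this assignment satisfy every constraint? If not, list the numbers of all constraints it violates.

Constraints 6, 8 do not hold.

C1: x4² + x1² = 12² + 12² = 144 + 144 = 288  holds
C2: |12 − 14| = 2  holds
C3: 4x1 + 4x2 = 4(12) + 4(14) = 104  holds
C4: gcd(12, 11) = 1  holds
C5: x8 × x1 = 11 × 12 = 132  holds
C6: x8 + x2 + x1 = 11 + 14 + 12 = 37, not 35  fails
C7: x8 = 11 ≠ 12, but x4 = 12 = 12 (second disjunct)  holds
C8: x4 = 12 ≠ 15 and x1 = 12 ≠ 9; both disjuncts false  fails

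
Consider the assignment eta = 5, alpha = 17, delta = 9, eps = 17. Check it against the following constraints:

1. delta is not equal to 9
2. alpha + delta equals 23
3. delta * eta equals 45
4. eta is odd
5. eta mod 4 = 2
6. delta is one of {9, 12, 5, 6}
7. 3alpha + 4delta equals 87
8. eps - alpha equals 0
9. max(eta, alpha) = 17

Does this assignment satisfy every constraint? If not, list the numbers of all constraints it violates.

1. delta = 9, but 9 is required to differ — violated.
2. alpha + delta = 17 + 9 = 26, not 23 — violated.
3. delta * eta = 9 * 5 = 45 — satisfied.
4. eta = 5 is odd — satisfied.
5. 5 mod 4 = 1, not 2 — violated.
6. delta = 9 is in {9, 12, 5, 6} — satisfied.
7. 3alpha + 4delta = 3(17) + 4(9) = 87 — satisfied.
8. eps - alpha = 17 - 17 = 0 — satisfied.
9. max(5, 17) = 17 — satisfied.

No — constraints 1, 2, 5 are not satisfied.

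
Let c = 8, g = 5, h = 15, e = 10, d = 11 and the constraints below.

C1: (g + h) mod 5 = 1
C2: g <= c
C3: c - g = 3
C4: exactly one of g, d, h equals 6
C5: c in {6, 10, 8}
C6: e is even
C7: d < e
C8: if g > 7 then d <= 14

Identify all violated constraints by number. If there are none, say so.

Constraints 1, 4, and 7 do not hold.

C1: g + h = 20; 20 mod 5 = 0, not 1  FAIL
C2: g = 5, c = 8; 5 ≤ 8  OK
C3: c - g = 8 - 5 = 3  OK
C4: g=5, d=11, h=15; 0 of them equal 6, not exactly one  FAIL
C5: c = 8 is in {6, 10, 8}  OK
C6: e = 10 is even  OK
C7: d = 11, e = 10; 11 ≥ 10 (want <)  FAIL
C8: g = 5, not > 7; antecedent false, conditional vacuously true  OK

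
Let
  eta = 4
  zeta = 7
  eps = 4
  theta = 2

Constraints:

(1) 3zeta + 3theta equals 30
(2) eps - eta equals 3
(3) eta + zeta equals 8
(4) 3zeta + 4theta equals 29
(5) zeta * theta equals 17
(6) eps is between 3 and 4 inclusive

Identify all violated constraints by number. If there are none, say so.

(1) 3zeta + 3theta = 3(7) + 3(2) = 27, not 30 — does not hold.
(2) eps - eta = 4 - 4 = 0, not 3 — does not hold.
(3) eta + zeta = 4 + 7 = 11, not 8 — does not hold.
(4) 3zeta + 4theta = 3(7) + 4(2) = 29 — holds.
(5) zeta * theta = 7 * 2 = 14, not 17 — does not hold.
(6) eps = 4 lies in [3, 4] — holds.

Constraints 1, 2, 3, and 5 are violated.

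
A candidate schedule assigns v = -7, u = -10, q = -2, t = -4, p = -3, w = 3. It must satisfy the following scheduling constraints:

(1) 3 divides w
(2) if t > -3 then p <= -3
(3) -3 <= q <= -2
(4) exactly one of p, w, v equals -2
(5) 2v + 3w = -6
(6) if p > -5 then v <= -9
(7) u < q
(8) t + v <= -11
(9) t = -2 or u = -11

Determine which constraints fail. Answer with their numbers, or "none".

Constraints 4, 5, 6, 9 are violated.

(1) 3 / 3 = 1, so 3 divides 3  ✔
(2) t = -4, not > -3; antecedent false, conditional vacuously true  ✔
(3) q = -2 lies in [-3, -2]  ✔
(4) p=-3, w=3, v=-7; 0 of them equal -2, not exactly one  ✘
(5) 2v + 3w = 2(-7) + 3(3) = -5, not -6  ✘
(6) p = -3 > -5, so we need v ≤ -9; but v = -7 > -9  ✘
(7) u = -10, q = -2; -10 < -2  ✔
(8) t + v = -4 + (-7) = -11; -11 ≤ -11  ✔
(9) t = -4 ≠ -2 and u = -10 ≠ -11; both disjuncts false  ✘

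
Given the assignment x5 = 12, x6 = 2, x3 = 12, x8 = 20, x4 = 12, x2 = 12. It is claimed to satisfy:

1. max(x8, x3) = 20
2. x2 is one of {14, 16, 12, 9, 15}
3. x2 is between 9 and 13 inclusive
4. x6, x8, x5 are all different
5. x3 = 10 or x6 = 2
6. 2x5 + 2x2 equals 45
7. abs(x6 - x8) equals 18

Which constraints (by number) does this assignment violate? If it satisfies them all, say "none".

1. max(20, 12) = 20  true
2. x2 = 12 is in {14, 16, 12, 9, 15}  true
3. x2 = 12 lies in [9, 13]  true
4. values 2, 20, 12 are pairwise distinct  true
5. x3 = 12 ≠ 10, but x6 = 2 = 2 (second disjunct)  true
6. 2x5 + 2x2 = 2(12) + 2(12) = 48, not 45  false
7. abs(2 - 20) = 18  true

No — constraint 6 is not satisfied.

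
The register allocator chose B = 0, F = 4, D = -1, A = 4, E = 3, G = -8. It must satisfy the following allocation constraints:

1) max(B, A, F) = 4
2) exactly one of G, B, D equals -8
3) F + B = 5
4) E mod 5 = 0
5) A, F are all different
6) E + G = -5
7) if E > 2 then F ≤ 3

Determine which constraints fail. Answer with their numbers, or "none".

1) max(0, 4, 4) = 4 — OK.
2) G=-8, B=0, D=-1; 1 of them equals -8 — OK.
3) F + B = 4 + 0 = 4, not 5 — violated.
4) 3 mod 5 = 3, not 0 — violated.
5) A = F = 4, not all different — violated.
6) E + G = 3 + (-8) = -5 — OK.
7) E = 3 > 2, so we need F ≤ 3; but F = 4 > 3 — violated.

The assignment fails constraints 3, 4, 5, and 7.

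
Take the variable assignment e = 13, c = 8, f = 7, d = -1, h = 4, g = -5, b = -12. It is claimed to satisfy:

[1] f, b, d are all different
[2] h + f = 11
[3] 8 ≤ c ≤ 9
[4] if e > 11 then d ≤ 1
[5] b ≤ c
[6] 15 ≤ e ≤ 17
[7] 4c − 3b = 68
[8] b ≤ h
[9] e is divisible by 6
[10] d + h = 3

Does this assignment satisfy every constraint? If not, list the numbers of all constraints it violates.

Constraints 6, 9 are violated.

[1] values 7, -12, -1 are pairwise distinct — satisfied.
[2] h + f = 4 + 7 = 11 — satisfied.
[3] c = 8 lies in [8, 9] — satisfied.
[4] e = 13 > 11, so we need d ≤ 1; d = -1 ≤ 1 — satisfied.
[5] b = -12, c = 8; -12 ≤ 8 — satisfied.
[6] e = 13 is outside [15, 17] — violated.
[7] 4c − 3b = 4(8) − 3(-12) = 68 — satisfied.
[8] b = -12, h = 4; -12 ≤ 4 — satisfied.
[9] 13 = 6×2 + 1, so 6 does not divide 13 — violated.
[10] d + h = -1 + 4 = 3 — satisfied.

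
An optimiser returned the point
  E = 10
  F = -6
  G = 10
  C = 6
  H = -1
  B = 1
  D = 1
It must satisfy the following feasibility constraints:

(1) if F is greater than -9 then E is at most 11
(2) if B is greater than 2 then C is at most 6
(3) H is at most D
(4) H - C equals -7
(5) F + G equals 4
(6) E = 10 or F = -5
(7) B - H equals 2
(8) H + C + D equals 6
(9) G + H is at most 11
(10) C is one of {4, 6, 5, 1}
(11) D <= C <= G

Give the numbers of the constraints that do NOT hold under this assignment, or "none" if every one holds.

No violations.

(1) F = -6 > -9, so we need E ≤ 11; E = 10 ≤ 11 — holds.
(2) B = 1, not > 2; antecedent false, conditional vacuously true — holds.
(3) H = -1, D = 1; -1 ≤ 1 — holds.
(4) H - C = -1 - 6 = -7 — holds.
(5) F + G = -6 + 10 = 4 — holds.
(6) E = 10 = 10 (first disjunct) — holds.
(7) B - H = 1 - (-1) = 2 — holds.
(8) H + C + D = -1 + 6 + 1 = 6 — holds.
(9) G + H = 10 + (-1) = 9; 9 ≤ 11 — holds.
(10) C = 6 is in {4, 6, 5, 1} — holds.
(11) values 1 <= 6 <= 10 — holds.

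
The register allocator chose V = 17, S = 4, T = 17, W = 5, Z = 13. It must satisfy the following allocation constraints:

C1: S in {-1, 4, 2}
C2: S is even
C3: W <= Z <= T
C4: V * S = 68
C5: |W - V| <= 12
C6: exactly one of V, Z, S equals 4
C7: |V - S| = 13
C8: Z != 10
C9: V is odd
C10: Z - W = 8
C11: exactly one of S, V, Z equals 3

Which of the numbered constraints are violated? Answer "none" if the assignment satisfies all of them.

C1: S = 4 is in {-1, 4, 2} — satisfied.
C2: S = 4 is even — satisfied.
C3: values 5 <= 13 <= 17 — satisfied.
C4: V * S = 17 * 4 = 68 — satisfied.
C5: |5 - 17| = 12; 12 ≤ 12 — satisfied.
C6: V=17, Z=13, S=4; 1 of them equals 4 — satisfied.
C7: |17 - 4| = 13 — satisfied.
C8: Z = 13, and 13 ≠ 10 — satisfied.
C9: V = 17 is odd — satisfied.
C10: Z - W = 13 - 5 = 8 — satisfied.
C11: S=4, V=17, Z=13; 0 of them equal 3, not exactly one — violated.

The assignment fails constraint 11.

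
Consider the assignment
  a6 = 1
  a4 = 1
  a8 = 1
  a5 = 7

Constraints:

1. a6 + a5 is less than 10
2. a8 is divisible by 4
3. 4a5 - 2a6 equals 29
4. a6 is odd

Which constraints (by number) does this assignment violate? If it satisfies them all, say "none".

1. a6 + a5 = 1 + 7 = 8; 8 < 10 — satisfied.
2. 1 = 4*0 + 1, so 4 does not divide 1 — violated.
3. 4a5 - 2a6 = 4(7) - 2(1) = 26, not 29 — violated.
4. a6 = 1 is odd — satisfied.

Constraints 2, 3 are violated.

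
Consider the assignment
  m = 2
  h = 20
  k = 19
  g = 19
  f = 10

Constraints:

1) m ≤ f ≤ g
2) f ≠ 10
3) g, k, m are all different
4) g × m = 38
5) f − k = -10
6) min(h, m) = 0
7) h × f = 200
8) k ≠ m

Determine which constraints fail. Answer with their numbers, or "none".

1) values 2 ≤ 10 ≤ 19 — OK.
2) f = 10, but 10 is required to differ — violated.
3) g = k = 19, not all different — violated.
4) g × m = 19 × 2 = 38 — OK.
5) f − k = 10 − 19 = -9, not -10 — violated.
6) min(20, 2) = 2, not 0 — violated.
7) h × f = 20 × 10 = 200 — OK.
8) k = 19, m = 2; distinct — OK.

Violated: 2, 3, 5, 6.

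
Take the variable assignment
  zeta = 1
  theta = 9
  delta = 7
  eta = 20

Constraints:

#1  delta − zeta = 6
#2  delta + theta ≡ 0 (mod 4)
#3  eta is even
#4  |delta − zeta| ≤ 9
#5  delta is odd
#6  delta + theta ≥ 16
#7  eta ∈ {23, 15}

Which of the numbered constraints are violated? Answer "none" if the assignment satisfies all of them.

#1 delta − zeta = 7 − 1 = 6 — satisfied.
#2 delta + theta = 16; 16 mod 4 = 0 — satisfied.
#3 eta = 20 is even — satisfied.
#4 |7 − 1| = 6; 6 ≤ 9 — satisfied.
#5 delta = 7 is odd — satisfied.
#6 delta + theta = 7 + 9 = 16; 16 ≥ 16 — satisfied.
#7 eta = 20 is not in {23, 15} — violated.

The assignment fails constraint 7.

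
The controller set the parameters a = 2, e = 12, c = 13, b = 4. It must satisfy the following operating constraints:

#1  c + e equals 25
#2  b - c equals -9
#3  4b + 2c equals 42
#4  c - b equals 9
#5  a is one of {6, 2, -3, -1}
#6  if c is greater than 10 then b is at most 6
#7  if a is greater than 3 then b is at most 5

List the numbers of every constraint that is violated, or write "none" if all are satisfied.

No violations.

#1 c + e = 13 + 12 = 25 — OK.
#2 b - c = 4 - 13 = -9 — OK.
#3 4b + 2c = 4(4) + 2(13) = 42 — OK.
#4 c - b = 13 - 4 = 9 — OK.
#5 a = 2 is in {6, 2, -3, -1} — OK.
#6 c = 13 > 10, so we need b ≤ 6; b = 4 ≤ 6 — OK.
#7 a = 2, not > 3; antecedent false, conditional vacuously true — OK.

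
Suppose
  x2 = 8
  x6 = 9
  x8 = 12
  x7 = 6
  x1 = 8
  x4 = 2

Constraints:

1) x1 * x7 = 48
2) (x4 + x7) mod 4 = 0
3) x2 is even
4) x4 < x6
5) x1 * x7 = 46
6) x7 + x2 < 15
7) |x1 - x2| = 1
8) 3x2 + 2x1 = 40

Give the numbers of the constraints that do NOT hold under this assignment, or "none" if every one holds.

Constraints 5 and 7 are violated.

1) x1 * x7 = 8 * 6 = 48  OK
2) x4 + x7 = 8; 8 mod 4 = 0  OK
3) x2 = 8 is even  OK
4) x4 = 2, x6 = 9; 2 < 9  OK
5) x1 * x7 = 8 * 6 = 48, not 46  FAIL
6) x7 + x2 = 6 + 8 = 14; 14 < 15  OK
7) |8 - 8| = 0, not 1  FAIL
8) 3x2 + 2x1 = 3(8) + 2(8) = 40  OK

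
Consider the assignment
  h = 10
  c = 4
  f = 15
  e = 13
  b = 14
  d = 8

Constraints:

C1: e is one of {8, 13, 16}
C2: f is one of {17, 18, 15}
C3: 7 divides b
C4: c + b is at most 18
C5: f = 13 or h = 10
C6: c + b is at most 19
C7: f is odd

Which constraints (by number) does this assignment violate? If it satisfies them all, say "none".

C1: e = 13 is in {8, 13, 16} — satisfied.
C2: f = 15 is in {17, 18, 15} — satisfied.
C3: 14 / 7 = 2, so 7 divides 14 — satisfied.
C4: c + b = 4 + 14 = 18; 18 ≤ 18 — satisfied.
C5: f = 15 ≠ 13, but h = 10 = 10 (second disjunct) — satisfied.
C6: c + b = 4 + 14 = 18; 18 ≤ 19 — satisfied.
C7: f = 15 is odd — satisfied.

None — every constraint holds.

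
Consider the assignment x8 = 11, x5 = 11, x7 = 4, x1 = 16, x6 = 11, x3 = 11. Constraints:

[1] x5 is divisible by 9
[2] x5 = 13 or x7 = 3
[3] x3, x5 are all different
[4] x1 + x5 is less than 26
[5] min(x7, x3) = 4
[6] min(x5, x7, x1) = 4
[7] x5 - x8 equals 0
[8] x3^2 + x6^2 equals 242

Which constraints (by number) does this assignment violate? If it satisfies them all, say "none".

[1] 11 = 9*1 + 2, so 9 does not divide 11  ✗
[2] x5 = 11 ≠ 13 and x7 = 4 ≠ 3; both disjuncts false  ✗
[3] x3 = x5 = 11, not all different  ✗
[4] x1 + x5 = 16 + 11 = 27; 27 ≥ 26, bound 26 not met  ✗
[5] min(4, 11) = 4  ✓
[6] min(11, 4, 16) = 4  ✓
[7] x5 - x8 = 11 - 11 = 0  ✓
[8] x3^2 + x6^2 = 11^2 + 11^2 = 121 + 121 = 242  ✓

The assignment fails constraints 1, 2, 3, 4.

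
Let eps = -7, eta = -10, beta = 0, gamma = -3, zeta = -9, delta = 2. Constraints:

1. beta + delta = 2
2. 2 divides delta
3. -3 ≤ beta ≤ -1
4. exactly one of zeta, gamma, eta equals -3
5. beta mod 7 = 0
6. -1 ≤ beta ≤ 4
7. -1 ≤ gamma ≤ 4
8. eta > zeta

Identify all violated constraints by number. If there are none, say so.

Constraints 3, 7, and 8 do not hold.

1. beta + delta = 0 + 2 = 2 — holds.
2. 2 / 2 = 1, so 2 divides 2 — holds.
3. beta = 0 is outside [-3, -1] — fails.
4. zeta=-9, gamma=-3, eta=-10; 1 of them equals -3 — holds.
5. 0 mod 7 = 0 — holds.
6. beta = 0 lies in [-1, 4] — holds.
7. gamma = -3 is outside [-1, 4] — fails.
8. eta = -10, zeta = -9; -10 ≤ -9 (want >) — fails.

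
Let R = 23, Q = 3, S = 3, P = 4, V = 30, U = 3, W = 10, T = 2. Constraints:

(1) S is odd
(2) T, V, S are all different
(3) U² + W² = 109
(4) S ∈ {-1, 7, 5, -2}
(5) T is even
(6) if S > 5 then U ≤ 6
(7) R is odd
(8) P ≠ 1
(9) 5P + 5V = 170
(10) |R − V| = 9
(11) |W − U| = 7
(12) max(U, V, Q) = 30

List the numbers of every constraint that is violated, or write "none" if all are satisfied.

(1) S = 3 is odd — OK.
(2) values 2, 30, 3 are pairwise distinct — OK.
(3) U² + W² = 3² + 10² = 9 + 100 = 109 — OK.
(4) S = 3 is not in {-1, 7, 5, -2} — violated.
(5) T = 2 is even — OK.
(6) S = 3, not > 5; antecedent false, conditional vacuously true — OK.
(7) R = 23 is odd — OK.
(8) P = 4, and 4 ≠ 1 — OK.
(9) 5P + 5V = 5(4) + 5(30) = 170 — OK.
(10) |23 − 30| = 7, not 9 — violated.
(11) |10 − 3| = 7 — OK.
(12) max(3, 30, 3) = 30 — OK.

The assignment fails constraints 4 and 10.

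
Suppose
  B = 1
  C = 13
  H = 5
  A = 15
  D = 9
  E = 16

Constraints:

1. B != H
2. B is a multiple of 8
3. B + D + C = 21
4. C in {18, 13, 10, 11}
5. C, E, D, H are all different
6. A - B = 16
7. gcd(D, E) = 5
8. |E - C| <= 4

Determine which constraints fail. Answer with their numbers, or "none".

1. B = 1, H = 5; distinct — satisfied.
2. 1 = 8*0 + 1, so 8 does not divide 1 — violated.
3. B + D + C = 1 + 9 + 13 = 23, not 21 — violated.
4. C = 13 is in {18, 13, 10, 11} — satisfied.
5. values 13, 16, 9, 5 are pairwise distinct — satisfied.
6. A - B = 15 - 1 = 14, not 16 — violated.
7. gcd(9, 16) = 1, not 5 — violated.
8. |16 - 13| = 3; 3 ≤ 4 — satisfied.

Violated: 2, 3, 6, and 7.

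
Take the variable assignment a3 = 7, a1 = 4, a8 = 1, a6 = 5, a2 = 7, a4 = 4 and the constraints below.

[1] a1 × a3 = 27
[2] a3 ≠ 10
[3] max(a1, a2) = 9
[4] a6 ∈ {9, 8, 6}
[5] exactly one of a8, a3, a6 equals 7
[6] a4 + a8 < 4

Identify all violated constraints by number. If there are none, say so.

The assignment fails constraints 1, 3, 4, and 6.

[1] a1 × a3 = 4 × 7 = 28, not 27 — does not hold.
[2] a3 = 7, and 7 ≠ 10 — holds.
[3] max(4, 7) = 7, not 9 — does not hold.
[4] a6 = 5 is not in {9, 8, 6} — does not hold.
[5] a8=1, a3=7, a6=5; 1 of them equals 7 — holds.
[6] a4 + a8 = 4 + 1 = 5; 5 ≥ 4, bound 4 not met — does not hold.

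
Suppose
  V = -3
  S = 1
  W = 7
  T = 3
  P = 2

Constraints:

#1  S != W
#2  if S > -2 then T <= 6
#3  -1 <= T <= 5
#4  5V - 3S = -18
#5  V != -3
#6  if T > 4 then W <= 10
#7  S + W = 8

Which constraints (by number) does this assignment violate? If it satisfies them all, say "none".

#1 S = 1, W = 7; distinct — holds.
#2 S = 1 > -2, so we need T ≤ 6; T = 3 ≤ 6 — holds.
#3 T = 3 lies in [-1, 5] — holds.
#4 5V - 3S = 5(-3) - 3(1) = -18 — holds.
#5 V = -3, but -3 is required to differ — fails.
#6 T = 3, not > 4; antecedent false, conditional vacuously true — holds.
#7 S + W = 1 + 7 = 8 — holds.

The assignment fails constraint 5.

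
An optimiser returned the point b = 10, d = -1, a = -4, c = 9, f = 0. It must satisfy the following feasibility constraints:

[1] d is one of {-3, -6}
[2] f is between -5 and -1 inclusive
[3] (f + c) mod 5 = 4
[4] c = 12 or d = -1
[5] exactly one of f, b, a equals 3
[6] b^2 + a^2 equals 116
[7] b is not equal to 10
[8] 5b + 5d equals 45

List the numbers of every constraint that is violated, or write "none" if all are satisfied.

[1] d = -1 is not in {-3, -6}  ✘
[2] f = 0 is outside [-5, -1]  ✘
[3] f + c = 9; 9 mod 5 = 4  ✔
[4] c = 9 ≠ 12, but d = -1 = -1 (second disjunct)  ✔
[5] f=0, b=10, a=-4; 0 of them equal 3, not exactly one  ✘
[6] b^2 + a^2 = 10^2 + (-4)^2 = 100 + 16 = 116  ✔
[7] b = 10, but 10 is required to differ  ✘
[8] 5b + 5d = 5(10) + 5(-1) = 45  ✔

Violated: 1, 2, 5, and 7.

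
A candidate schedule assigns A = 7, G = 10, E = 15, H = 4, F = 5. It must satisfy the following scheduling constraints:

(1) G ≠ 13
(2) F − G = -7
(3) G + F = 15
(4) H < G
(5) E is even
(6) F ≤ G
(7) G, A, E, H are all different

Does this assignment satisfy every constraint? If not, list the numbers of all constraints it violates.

The assignment fails constraints 2 and 5.

(1) G = 10, and 10 ≠ 13  ✓
(2) F − G = 5 − 10 = -5, not -7  ✗
(3) G + F = 10 + 5 = 15  ✓
(4) H = 4, G = 10; 4 < 10  ✓
(5) E = 15 is odd  ✗
(6) F = 5, G = 10; 5 ≤ 10  ✓
(7) values 10, 7, 15, 4 are pairwise distinct  ✓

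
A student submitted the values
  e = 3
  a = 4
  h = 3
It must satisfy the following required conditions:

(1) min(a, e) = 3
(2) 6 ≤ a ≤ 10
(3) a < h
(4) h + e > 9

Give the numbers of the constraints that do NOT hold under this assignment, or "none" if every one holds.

(1) min(4, 3) = 3  true
(2) a = 4 is outside [6, 10]  false
(3) a = 4, h = 3; 4 ≥ 3 (want <)  false
(4) h + e = 3 + 3 = 6; 6 ≤ 9, bound 9 not met  false

Constraints 2, 3, 4 are violated.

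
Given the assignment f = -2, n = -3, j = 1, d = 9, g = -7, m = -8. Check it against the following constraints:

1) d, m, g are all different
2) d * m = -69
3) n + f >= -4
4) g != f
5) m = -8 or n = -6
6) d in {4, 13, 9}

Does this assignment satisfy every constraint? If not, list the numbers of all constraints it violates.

1) values 9, -8, -7 are pairwise distinct  ✓
2) d * m = 9 * (-8) = -72, not -69  ✗
3) n + f = -3 + (-2) = -5; -5 < -4, bound -4 not met  ✗
4) g = -7, f = -2; distinct  ✓
5) m = -8 = -8 (first disjunct)  ✓
6) d = 9 is in {4, 13, 9}  ✓

The assignment fails constraints 2 and 3.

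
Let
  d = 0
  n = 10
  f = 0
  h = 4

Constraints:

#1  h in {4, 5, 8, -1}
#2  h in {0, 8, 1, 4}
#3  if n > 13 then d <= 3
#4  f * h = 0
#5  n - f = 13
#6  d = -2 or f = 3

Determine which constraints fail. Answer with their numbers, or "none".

#1 h = 4 is in {4, 5, 8, -1} — satisfied.
#2 h = 4 is in {0, 8, 1, 4} — satisfied.
#3 n = 10, not > 13; antecedent false, conditional vacuously true — satisfied.
#4 f * h = 0 * 4 = 0 — satisfied.
#5 n - f = 10 - 0 = 10, not 13 — violated.
#6 d = 0 ≠ -2 and f = 0 ≠ 3; both disjuncts false — violated.

Constraints 5 and 6 are violated.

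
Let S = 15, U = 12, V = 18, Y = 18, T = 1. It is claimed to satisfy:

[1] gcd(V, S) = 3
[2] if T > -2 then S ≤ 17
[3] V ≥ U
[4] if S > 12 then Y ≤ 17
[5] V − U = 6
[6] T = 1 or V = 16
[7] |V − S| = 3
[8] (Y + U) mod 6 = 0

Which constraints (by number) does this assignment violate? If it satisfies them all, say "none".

Constraint 4 does not hold.

[1] gcd(18, 15) = 3 — holds.
[2] T = 1 > -2, so we need S ≤ 17; S = 15 ≤ 17 — holds.
[3] V = 18, U = 12; 18 ≥ 12 — holds.
[4] S = 15 > 12, so we need Y ≤ 17; but Y = 18 > 17 — fails.
[5] V − U = 18 − 12 = 6 — holds.
[6] T = 1 = 1 (first disjunct) — holds.
[7] |18 − 15| = 3 — holds.
[8] Y + U = 30; 30 mod 6 = 0 — holds.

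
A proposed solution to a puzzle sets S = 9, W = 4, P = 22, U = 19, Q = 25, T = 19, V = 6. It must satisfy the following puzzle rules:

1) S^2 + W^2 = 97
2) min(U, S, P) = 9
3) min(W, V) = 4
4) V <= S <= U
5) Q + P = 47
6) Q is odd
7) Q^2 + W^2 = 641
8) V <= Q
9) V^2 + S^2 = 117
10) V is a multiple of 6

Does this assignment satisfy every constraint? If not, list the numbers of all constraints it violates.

Yes — all constraints hold.

1) S^2 + W^2 = 9^2 + 4^2 = 81 + 16 = 97  ✔
2) min(19, 9, 22) = 9  ✔
3) min(4, 6) = 4  ✔
4) values 6 <= 9 <= 19  ✔
5) Q + P = 25 + 22 = 47  ✔
6) Q = 25 is odd  ✔
7) Q^2 + W^2 = 25^2 + 4^2 = 625 + 16 = 641  ✔
8) V = 6, Q = 25; 6 ≤ 25  ✔
9) V^2 + S^2 = 6^2 + 9^2 = 36 + 81 = 117  ✔
10) 6 / 6 = 1, so 6 divides 6  ✔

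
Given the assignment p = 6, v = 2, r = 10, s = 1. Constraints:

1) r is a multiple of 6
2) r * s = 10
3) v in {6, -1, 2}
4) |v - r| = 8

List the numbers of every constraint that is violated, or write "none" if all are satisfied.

Constraint 1 is violated.

1) 10 = 6*1 + 4, so 6 does not divide 10 — violated.
2) r * s = 10 * 1 = 10 — satisfied.
3) v = 2 is in {6, -1, 2} — satisfied.
4) |2 - 10| = 8 — satisfied.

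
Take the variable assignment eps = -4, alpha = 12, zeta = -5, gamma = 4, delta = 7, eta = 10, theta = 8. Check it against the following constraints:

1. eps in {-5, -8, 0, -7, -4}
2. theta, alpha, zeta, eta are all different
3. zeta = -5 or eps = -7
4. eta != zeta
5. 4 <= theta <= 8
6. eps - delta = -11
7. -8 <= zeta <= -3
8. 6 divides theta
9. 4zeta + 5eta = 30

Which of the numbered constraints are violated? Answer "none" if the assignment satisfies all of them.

The assignment fails constraint 8.

1. eps = -4 is in {-5, -8, 0, -7, -4} — satisfied.
2. values 8, 12, -5, 10 are pairwise distinct — satisfied.
3. zeta = -5 = -5 (first disjunct) — satisfied.
4. eta = 10, zeta = -5; distinct — satisfied.
5. theta = 8 lies in [4, 8] — satisfied.
6. eps - delta = -4 - 7 = -11 — satisfied.
7. zeta = -5 lies in [-8, -3] — satisfied.
8. 8 = 6*1 + 2, so 6 does not divide 8 — violated.
9. 4zeta + 5eta = 4(-5) + 5(10) = 30 — satisfied.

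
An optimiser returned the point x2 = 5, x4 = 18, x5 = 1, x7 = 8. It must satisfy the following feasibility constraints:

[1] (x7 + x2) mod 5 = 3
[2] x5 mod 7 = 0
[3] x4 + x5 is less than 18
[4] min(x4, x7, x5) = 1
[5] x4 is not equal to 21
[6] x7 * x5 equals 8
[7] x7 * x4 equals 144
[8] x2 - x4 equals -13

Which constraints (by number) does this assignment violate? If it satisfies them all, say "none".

Violated: 2 and 3.

[1] x7 + x2 = 13; 13 mod 5 = 3 — satisfied.
[2] 1 mod 7 = 1, not 0 — violated.
[3] x4 + x5 = 18 + 1 = 19; 19 ≥ 18, bound 18 not met — violated.
[4] min(18, 8, 1) = 1 — satisfied.
[5] x4 = 18, and 18 ≠ 21 — satisfied.
[6] x7 * x5 = 8 * 1 = 8 — satisfied.
[7] x7 * x4 = 8 * 18 = 144 — satisfied.
[8] x2 - x4 = 5 - 18 = -13 — satisfied.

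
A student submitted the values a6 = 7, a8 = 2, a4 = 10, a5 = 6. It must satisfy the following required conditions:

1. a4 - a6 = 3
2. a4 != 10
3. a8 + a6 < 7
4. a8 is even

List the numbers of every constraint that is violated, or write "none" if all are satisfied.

Constraints 2 and 3 do not hold.

1. a4 - a6 = 10 - 7 = 3  ✓
2. a4 = 10, but 10 is required to differ  ✗
3. a8 + a6 = 2 + 7 = 9; 9 ≥ 7, bound 7 not met  ✗
4. a8 = 2 is even  ✓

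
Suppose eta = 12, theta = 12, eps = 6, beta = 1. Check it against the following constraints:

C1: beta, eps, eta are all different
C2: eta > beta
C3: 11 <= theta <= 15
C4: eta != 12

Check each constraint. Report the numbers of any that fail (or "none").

Constraint 4 does not hold.

C1: values 1, 6, 12 are pairwise distinct — holds.
C2: eta = 12, beta = 1; 12 > 1 — holds.
C3: theta = 12 lies in [11, 15] — holds.
C4: eta = 12, but 12 is required to differ — does not hold.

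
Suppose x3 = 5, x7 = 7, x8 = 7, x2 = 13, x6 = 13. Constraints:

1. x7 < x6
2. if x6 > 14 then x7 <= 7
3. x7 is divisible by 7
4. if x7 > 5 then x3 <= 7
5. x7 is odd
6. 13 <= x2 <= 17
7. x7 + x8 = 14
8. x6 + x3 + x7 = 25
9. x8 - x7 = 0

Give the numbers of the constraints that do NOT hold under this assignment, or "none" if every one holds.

All constraints are satisfied.

1. x7 = 7, x6 = 13; 7 < 13  holds
2. x6 = 13, not > 14; antecedent false, conditional vacuously true  holds
3. 7 / 7 = 1, so 7 divides 7  holds
4. x7 = 7 > 5, so we need x3 ≤ 7; x3 = 5 ≤ 7  holds
5. x7 = 7 is odd  holds
6. x2 = 13 lies in [13, 17]  holds
7. x7 + x8 = 7 + 7 = 14  holds
8. x6 + x3 + x7 = 13 + 5 + 7 = 25  holds
9. x8 - x7 = 7 - 7 = 0  holds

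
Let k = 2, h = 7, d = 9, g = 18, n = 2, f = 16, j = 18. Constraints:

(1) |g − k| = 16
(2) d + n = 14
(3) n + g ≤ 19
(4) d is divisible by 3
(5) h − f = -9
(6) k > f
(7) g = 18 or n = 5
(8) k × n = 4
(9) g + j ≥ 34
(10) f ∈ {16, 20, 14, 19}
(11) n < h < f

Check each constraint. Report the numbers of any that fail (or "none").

(1) |18 − 2| = 16  ✔
(2) d + n = 9 + 2 = 11, not 14  ✘
(3) n + g = 2 + 18 = 20; 20 > 19, bound 19 not met  ✘
(4) 9 / 3 = 3, so 3 divides 9  ✔
(5) h − f = 7 − 16 = -9  ✔
(6) k = 2, f = 16; 2 ≤ 16 (want >)  ✘
(7) g = 18 = 18 (first disjunct)  ✔
(8) k × n = 2 × 2 = 4  ✔
(9) g + j = 18 + 18 = 36; 36 ≥ 34  ✔
(10) f = 16 is in {16, 20, 14, 19}  ✔
(11) values 2 < 7 < 16  ✔

The assignment fails constraints 2, 3, 6.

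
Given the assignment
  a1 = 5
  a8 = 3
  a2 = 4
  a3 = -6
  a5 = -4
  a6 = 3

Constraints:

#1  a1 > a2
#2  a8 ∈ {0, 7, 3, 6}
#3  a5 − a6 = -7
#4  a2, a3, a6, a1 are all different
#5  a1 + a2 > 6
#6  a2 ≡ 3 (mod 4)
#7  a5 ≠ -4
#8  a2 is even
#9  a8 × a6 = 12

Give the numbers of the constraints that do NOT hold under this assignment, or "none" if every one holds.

Constraints 6, 7, and 9 are violated.

#1 a1 = 5, a2 = 4; 5 > 4 — OK.
#2 a8 = 3 is in {0, 7, 3, 6} — OK.
#3 a5 − a6 = -4 − 3 = -7 — OK.
#4 values 4, -6, 3, 5 are pairwise distinct — OK.
#5 a1 + a2 = 5 + 4 = 9; 9 > 6 — OK.
#6 4 mod 4 = 0, not 3 — violated.
#7 a5 = -4, but -4 is required to differ — violated.
#8 a2 = 4 is even — OK.
#9 a8 × a6 = 3 × 3 = 9, not 12 — violated.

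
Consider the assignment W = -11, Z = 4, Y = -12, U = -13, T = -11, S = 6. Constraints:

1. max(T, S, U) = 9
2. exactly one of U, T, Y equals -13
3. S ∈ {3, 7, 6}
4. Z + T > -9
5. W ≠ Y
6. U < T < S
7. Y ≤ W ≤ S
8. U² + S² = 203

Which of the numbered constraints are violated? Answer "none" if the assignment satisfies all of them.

Constraints 1, 8 are violated.

1. max(-11, 6, -13) = 6, not 9 — does not hold.
2. U=-13, T=-11, Y=-12; 1 of them equals -13 — holds.
3. S = 6 is in {3, 7, 6} — holds.
4. Z + T = 4 + (-11) = -7; -7 > -9 — holds.
5. W = -11, Y = -12; distinct — holds.
6. values -13 < -11 < 6 — holds.
7. values -12 ≤ -11 ≤ 6 — holds.
8. U² + S² = (-13)² + 6² = 169 + 36 = 205, not 203 — does not hold.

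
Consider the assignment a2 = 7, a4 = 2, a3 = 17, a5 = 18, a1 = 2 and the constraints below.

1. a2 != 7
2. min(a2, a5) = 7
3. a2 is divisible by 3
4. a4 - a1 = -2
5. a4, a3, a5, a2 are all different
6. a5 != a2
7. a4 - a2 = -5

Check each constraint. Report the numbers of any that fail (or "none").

The assignment fails constraints 1, 3, and 4.

1. a2 = 7, but 7 is required to differ  fails
2. min(7, 18) = 7  holds
3. 7 = 3*2 + 1, so 3 does not divide 7  fails
4. a4 - a1 = 2 - 2 = 0, not -2  fails
5. values 2, 17, 18, 7 are pairwise distinct  holds
6. a5 = 18, a2 = 7; distinct  holds
7. a4 - a2 = 2 - 7 = -5  holds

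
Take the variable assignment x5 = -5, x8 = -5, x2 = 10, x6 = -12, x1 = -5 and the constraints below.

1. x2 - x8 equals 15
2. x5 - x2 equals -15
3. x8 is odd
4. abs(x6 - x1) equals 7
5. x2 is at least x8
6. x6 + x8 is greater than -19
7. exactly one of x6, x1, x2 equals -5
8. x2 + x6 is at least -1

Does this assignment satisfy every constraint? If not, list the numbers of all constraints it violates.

1. x2 - x8 = 10 - (-5) = 15 — satisfied.
2. x5 - x2 = -5 - 10 = -15 — satisfied.
3. x8 = -5 is odd — satisfied.
4. abs(-12 - (-5)) = 7 — satisfied.
5. x2 = 10, x8 = -5; 10 ≥ -5 — satisfied.
6. x6 + x8 = -12 + (-5) = -17; -17 > -19 — satisfied.
7. x6=-12, x1=-5, x2=10; 1 of them equals -5 — satisfied.
8. x2 + x6 = 10 + (-12) = -2; -2 < -1, bound -1 not met — violated.

No — constraint 8 is not satisfied.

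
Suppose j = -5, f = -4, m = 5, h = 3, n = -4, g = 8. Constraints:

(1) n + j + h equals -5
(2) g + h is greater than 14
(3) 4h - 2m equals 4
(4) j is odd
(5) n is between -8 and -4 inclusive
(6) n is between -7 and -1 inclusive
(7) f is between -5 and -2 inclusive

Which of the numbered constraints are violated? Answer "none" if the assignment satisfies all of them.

The assignment fails constraints 1, 2, and 3.

(1) n + j + h = -4 + (-5) + 3 = -6, not -5  ✗
(2) g + h = 8 + 3 = 11; 11 ≤ 14, bound 14 not met  ✗
(3) 4h - 2m = 4(3) - 2(5) = 2, not 4  ✗
(4) j = -5 is odd  ✓
(5) n = -4 lies in [-8, -4]  ✓
(6) n = -4 lies in [-7, -1]  ✓
(7) f = -4 lies in [-5, -2]  ✓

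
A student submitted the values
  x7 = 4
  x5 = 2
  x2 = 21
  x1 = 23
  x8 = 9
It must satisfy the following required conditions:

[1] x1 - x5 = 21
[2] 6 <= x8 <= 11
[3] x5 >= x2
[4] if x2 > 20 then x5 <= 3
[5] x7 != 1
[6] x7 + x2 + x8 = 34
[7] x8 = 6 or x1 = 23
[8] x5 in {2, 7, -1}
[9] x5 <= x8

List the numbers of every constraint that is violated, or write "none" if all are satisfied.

Violated: 3.

[1] x1 - x5 = 23 - 2 = 21 — holds.
[2] x8 = 9 lies in [6, 11] — holds.
[3] x5 = 2, x2 = 21; 2 < 21 (want ≥) — fails.
[4] x2 = 21 > 20, so we need x5 ≤ 3; x5 = 2 ≤ 3 — holds.
[5] x7 = 4, and 4 ≠ 1 — holds.
[6] x7 + x2 + x8 = 4 + 21 + 9 = 34 — holds.
[7] x8 = 9 ≠ 6, but x1 = 23 = 23 (second disjunct) — holds.
[8] x5 = 2 is in {2, 7, -1} — holds.
[9] x5 = 2, x8 = 9; 2 ≤ 9 — holds.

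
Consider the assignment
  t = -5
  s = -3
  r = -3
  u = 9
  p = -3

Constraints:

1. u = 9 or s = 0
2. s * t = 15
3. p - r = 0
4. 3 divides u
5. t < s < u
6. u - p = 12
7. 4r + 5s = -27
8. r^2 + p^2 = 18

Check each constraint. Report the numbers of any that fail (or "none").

All constraints are satisfied.

1. u = 9 = 9 (first disjunct)  true
2. s * t = -3 * (-5) = 15  true
3. p - r = -3 - (-3) = 0  true
4. 9 / 3 = 3, so 3 divides 9  true
5. values -5 < -3 < 9  true
6. u - p = 9 - (-3) = 12  true
7. 4r + 5s = 4(-3) + 5(-3) = -27  true
8. r^2 + p^2 = (-3)^2 + (-3)^2 = 9 + 9 = 18  true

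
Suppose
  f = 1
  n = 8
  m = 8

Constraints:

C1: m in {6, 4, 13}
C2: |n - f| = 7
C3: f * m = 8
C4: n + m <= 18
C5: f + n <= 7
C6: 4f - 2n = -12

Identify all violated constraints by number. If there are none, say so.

Constraints 1, 5 are violated.

C1: m = 8 is not in {6, 4, 13}  FAIL
C2: |8 - 1| = 7  OK
C3: f * m = 1 * 8 = 8  OK
C4: n + m = 8 + 8 = 16; 16 ≤ 18  OK
C5: f + n = 1 + 8 = 9; 9 > 7, bound 7 not met  FAIL
C6: 4f - 2n = 4(1) - 2(8) = -12  OK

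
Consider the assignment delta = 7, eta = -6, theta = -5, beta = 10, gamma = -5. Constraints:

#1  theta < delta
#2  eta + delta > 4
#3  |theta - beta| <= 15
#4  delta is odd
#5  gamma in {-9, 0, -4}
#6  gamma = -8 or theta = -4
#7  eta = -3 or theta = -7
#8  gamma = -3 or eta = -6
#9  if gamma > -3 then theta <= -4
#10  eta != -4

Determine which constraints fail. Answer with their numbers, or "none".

#1 theta = -5, delta = 7; -5 < 7  OK
#2 eta + delta = -6 + 7 = 1; 1 ≤ 4, bound 4 not met  FAIL
#3 |-5 - 10| = 15; 15 ≤ 15  OK
#4 delta = 7 is odd  OK
#5 gamma = -5 is not in {-9, 0, -4}  FAIL
#6 gamma = -5 ≠ -8 and theta = -5 ≠ -4; both disjuncts false  FAIL
#7 eta = -6 ≠ -3 and theta = -5 ≠ -7; both disjuncts false  FAIL
#8 gamma = -5 ≠ -3, but eta = -6 = -6 (second disjunct)  OK
#9 gamma = -5, not > -3; antecedent false, conditional vacuously true  OK
#10 eta = -6, and -6 ≠ -4  OK

Violated: 2, 5, 6, and 7.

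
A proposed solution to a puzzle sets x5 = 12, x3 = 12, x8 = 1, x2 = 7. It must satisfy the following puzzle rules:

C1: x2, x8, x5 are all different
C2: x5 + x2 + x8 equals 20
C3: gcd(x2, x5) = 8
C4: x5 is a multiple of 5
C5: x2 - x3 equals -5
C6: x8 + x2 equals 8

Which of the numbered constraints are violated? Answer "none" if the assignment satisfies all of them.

C1: values 7, 1, 12 are pairwise distinct  holds
C2: x5 + x2 + x8 = 12 + 7 + 1 = 20  holds
C3: gcd(7, 12) = 1, not 8  fails
C4: 12 = 5*2 + 2, so 5 does not divide 12  fails
C5: x2 - x3 = 7 - 12 = -5  holds
C6: x8 + x2 = 1 + 7 = 8  holds

The assignment fails constraints 3 and 4.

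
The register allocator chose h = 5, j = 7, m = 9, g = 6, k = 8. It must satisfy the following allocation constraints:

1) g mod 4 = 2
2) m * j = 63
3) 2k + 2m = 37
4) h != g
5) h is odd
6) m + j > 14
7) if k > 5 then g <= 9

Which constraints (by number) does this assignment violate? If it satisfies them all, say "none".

The assignment fails constraint 3.

1) 6 mod 4 = 2 — satisfied.
2) m * j = 9 * 7 = 63 — satisfied.
3) 2k + 2m = 2(8) + 2(9) = 34, not 37 — violated.
4) h = 5, g = 6; distinct — satisfied.
5) h = 5 is odd — satisfied.
6) m + j = 9 + 7 = 16; 16 > 14 — satisfied.
7) k = 8 > 5, so we need g ≤ 9; g = 6 ≤ 9 — satisfied.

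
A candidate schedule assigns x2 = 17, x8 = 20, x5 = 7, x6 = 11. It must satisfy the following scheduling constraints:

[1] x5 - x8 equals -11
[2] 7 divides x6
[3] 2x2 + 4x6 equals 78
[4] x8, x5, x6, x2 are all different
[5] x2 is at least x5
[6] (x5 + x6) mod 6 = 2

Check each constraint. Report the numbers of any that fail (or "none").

Constraints 1, 2, and 6 are violated.

[1] x5 - x8 = 7 - 20 = -13, not -11  false
[2] 11 = 7*1 + 4, so 7 does not divide 11  false
[3] 2x2 + 4x6 = 2(17) + 4(11) = 78  true
[4] values 20, 7, 11, 17 are pairwise distinct  true
[5] x2 = 17, x5 = 7; 17 ≥ 7  true
[6] x5 + x6 = 18; 18 mod 6 = 0, not 2  false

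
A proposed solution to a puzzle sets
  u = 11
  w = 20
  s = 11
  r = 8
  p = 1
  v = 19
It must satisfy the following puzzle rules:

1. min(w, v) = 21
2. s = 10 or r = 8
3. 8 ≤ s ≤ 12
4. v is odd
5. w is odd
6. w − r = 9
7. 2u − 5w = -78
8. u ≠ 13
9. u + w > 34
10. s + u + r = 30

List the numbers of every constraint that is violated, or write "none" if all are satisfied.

No — constraints 1, 5, 6, and 9 are not satisfied.

1. min(20, 19) = 19, not 21 — fails.
2. s = 11 ≠ 10, but r = 8 = 8 (second disjunct) — holds.
3. s = 11 lies in [8, 12] — holds.
4. v = 19 is odd — holds.
5. w = 20 is even — fails.
6. w − r = 20 − 8 = 12, not 9 — fails.
7. 2u − 5w = 2(11) − 5(20) = -78 — holds.
8. u = 11, and 11 ≠ 13 — holds.
9. u + w = 11 + 20 = 31; 31 ≤ 34, bound 34 not met — fails.
10. s + u + r = 11 + 11 + 8 = 30 — holds.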